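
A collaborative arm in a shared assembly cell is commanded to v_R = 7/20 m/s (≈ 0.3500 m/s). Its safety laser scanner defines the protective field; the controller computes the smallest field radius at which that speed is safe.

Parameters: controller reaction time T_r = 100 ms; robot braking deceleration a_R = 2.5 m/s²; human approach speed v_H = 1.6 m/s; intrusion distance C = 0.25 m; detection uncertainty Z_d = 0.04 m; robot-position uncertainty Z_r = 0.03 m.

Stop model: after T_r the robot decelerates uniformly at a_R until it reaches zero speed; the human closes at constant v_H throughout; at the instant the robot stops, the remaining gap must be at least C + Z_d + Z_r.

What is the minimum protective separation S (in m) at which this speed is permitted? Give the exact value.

stop time T_s = (7/20)/(5/2) = 0.1400 s
reaction-phase robot travel = 0.3500·0.1000 = 0.0350 m
robot under decel: 0.3500²/(2·2.5000) = 0.0245 m
person approaches 1.6000·(0.1000+0.1400) = 0.3840 m
margins: 0.2500+0.0400+0.0300 = 0.3200 m
S_min ≈ 0.0350+0.0245+0.3840+0.3200  ⇒  S_min = 1527/2000 m

S_min = 1527/2000 m = 0.7635 m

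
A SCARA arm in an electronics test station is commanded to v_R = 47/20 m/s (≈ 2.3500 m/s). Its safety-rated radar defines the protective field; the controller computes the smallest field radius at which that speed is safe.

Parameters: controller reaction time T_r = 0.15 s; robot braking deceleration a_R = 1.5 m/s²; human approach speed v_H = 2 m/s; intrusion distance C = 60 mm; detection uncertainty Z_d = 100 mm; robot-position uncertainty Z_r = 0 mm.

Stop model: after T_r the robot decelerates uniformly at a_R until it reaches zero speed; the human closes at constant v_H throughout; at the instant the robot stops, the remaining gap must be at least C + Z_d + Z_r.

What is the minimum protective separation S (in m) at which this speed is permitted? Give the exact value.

stop time T_s = (47/20)/(3/2) = 1.5667 s
reaction-phase robot travel = 2.3500·0.1500 = 0.3525 m
robot under decel: 2.3500²/(2·1.5000) = 1.8408 m
human closes 2.0000·1.7167 = 3.4333 m
C+Z_d+Z_r = 0.0600+0.1000+0.0000 = 0.1600 m
S_min ≈ 0.3525+1.8408+3.4333+0.1600  ⇒  S_min = 434/75 m

S_min = 434/75 m = 5.7867 m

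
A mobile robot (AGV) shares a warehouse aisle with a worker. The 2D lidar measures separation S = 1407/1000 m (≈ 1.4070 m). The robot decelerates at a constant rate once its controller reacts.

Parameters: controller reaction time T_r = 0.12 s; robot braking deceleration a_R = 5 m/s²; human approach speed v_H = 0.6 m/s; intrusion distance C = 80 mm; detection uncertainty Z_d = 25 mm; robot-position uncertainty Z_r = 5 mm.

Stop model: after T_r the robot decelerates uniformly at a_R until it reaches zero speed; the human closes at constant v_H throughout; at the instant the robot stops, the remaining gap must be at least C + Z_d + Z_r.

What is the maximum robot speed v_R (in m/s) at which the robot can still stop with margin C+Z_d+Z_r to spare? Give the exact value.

collect terms ⇒ (1/10)·v_R² + (6/25)·v_R + (-49/40) = 0
  disc = (6/25)² − 4·(1/10)·(-49/40) = 1369/2500 ; √disc = 37/50
  v_R = (−(6/25) + 37/50) / (2·(1/10)) = 5/2 m/s
check:
braking lasts T_s = (5/2)/5 = 0.5000 s
robot in T_r: 2.5000·0.1200 = 0.3000 m
braking distance = 2.5000²/(2·5.0000) = 0.6250 m
human over T_r+T_s: 0.6000·(0.1200+0.5000) = 0.3720 m
residual clearance needed = 0.0800+0.0250+0.0050 = 0.1100 m
sum ≈ 0.3000+0.6250+0.3720+0.1100 ≈ 1.4070 m = S ✓

v_R_max = 5/2 m/s = 2.5000 m/s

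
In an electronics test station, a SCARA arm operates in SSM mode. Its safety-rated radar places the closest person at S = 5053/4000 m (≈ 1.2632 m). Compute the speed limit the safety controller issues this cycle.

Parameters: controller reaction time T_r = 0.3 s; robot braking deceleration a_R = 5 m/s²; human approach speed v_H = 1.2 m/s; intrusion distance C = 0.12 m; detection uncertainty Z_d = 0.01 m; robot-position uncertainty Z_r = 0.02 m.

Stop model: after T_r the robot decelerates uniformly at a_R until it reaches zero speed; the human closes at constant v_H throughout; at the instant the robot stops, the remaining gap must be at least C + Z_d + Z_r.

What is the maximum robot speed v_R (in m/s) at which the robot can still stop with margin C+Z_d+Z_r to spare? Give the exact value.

v_R_max = 23/20 m/s = 1.1500 m/s

at the boundary: (1/10)·v² + (27/50)·v + (-3013/4000) = 0
  disc = (27/50)² − 4·(1/10)·(-3013/4000) = 5929/10000 ; √disc = 77/100
  v_R = (−(27/50) + 77/100) / (2·(1/10)) = 23/20 m/s
check:
stop time T_s = (23/20)/5 = 0.2300 s
reaction-phase robot travel = 1.1500·0.3000 = 0.3450 m
robot covers 1.1500·0.2300 − ½·5.0000·0.2300² = 0.1323 m while stopping
human closes 1.2000·0.5300 = 0.6360 m
margins: 0.1200+0.0100+0.0200 = 0.1500 m
sum ≈ 0.3450+0.1323+0.6360+0.1500 ≈ 1.2632 m = S ✓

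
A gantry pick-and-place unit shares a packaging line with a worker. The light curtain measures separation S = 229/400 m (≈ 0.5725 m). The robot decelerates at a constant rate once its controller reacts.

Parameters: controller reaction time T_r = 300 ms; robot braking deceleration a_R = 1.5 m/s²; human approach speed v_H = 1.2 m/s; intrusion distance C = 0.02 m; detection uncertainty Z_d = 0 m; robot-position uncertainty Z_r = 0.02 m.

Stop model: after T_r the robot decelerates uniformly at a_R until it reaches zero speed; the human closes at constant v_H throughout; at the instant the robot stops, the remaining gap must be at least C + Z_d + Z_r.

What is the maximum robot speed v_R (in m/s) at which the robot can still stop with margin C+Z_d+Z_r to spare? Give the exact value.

quadratic (1/3)·v² + (11/10)·v + (-69/400) = 0
  disc = (11/10)² − 4·(1/3)·(-69/400) = 36/25 ; √disc = 6/5
  v_R = (−(11/10) + 6/5) / (2·(1/3)) = 3/20 m/s
check:
stop time T_s = (3/20)/(3/2) = 0.1000 s
reaction-phase robot travel = 0.1500·0.3000 = 0.0450 m
robot under decel: 0.1500²/(2·1.5000) = 0.0075 m
human closes 1.2000·0.4000 = 0.4800 m
residual clearance needed = 0.0200+0.0000+0.0200 = 0.0400 m
sum ≈ 0.0450+0.0075+0.4800+0.0400 ≈ 0.5725 m = S ✓

v_R_max = 3/20 m/s = 0.1500 m/s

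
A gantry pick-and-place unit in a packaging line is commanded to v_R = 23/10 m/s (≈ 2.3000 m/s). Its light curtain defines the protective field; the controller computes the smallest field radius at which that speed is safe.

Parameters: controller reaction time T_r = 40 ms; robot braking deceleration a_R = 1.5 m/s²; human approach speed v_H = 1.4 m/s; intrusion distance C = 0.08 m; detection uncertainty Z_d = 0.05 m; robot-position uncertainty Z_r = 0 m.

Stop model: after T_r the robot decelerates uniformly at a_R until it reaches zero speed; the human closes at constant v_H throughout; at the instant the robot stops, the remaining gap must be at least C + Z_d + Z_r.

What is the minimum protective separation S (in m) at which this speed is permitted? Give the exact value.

stop time T_s = (23/10)/(3/2) = 1.5333 s
robot in T_r: 2.3000·0.0400 = 0.0920 m
braking distance = 2.3000²/(2·1.5000) = 1.7633 m
human closes 1.4000·1.5733 = 2.2027 m
residual clearance needed = 0.0800+0.0500+0.0000 = 0.1300 m
S_min ≈ 0.0920+1.7633+2.2027+0.1300  ⇒  S_min = 1047/250 m

S_min = 1047/250 m = 4.1880 m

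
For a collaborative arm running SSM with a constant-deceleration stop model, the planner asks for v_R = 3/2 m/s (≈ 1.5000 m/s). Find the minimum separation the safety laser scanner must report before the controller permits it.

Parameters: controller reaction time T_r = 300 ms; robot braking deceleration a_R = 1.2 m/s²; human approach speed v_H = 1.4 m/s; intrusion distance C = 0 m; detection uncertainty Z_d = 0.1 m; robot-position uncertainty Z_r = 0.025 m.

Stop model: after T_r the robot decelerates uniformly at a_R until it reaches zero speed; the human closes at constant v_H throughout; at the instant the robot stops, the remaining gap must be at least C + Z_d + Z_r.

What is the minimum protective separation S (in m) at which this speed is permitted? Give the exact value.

braking lasts T_s = (3/2)/(6/5) = 1.2500 s
reaction-phase robot travel = 1.5000·0.3000 = 0.4500 m
robot under decel: 1.5000²/(2·1.2000) = 0.9375 m
person approaches 1.4000·(0.3000+1.2500) = 2.1700 m
C+Z_d+Z_r = 0.0000+0.1000+0.0250 = 0.1250 m
S_min ≈ 0.4500+0.9375+2.1700+0.1250  ⇒  S_min = 1473/400 m

S_min = 1473/400 m = 3.6825 m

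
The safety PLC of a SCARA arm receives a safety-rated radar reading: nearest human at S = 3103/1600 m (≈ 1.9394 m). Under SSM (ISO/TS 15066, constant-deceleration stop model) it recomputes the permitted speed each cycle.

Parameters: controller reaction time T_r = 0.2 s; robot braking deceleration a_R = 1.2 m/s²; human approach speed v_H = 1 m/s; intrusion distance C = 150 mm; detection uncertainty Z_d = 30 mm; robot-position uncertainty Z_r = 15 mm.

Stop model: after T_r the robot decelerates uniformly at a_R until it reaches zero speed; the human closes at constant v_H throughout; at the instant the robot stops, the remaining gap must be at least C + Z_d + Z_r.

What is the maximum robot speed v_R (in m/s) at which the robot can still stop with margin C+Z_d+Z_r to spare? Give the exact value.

collect terms ⇒ (5/12)·v_R² + (31/30)·v_R + (-2471/1600) = 0
  disc = (31/30)² − 4·(5/12)·(-2471/1600) = 52441/14400 ; √disc = 229/120
  v_R = (−(31/30) + 229/120) / (2·(5/12)) = 21/20 m/s
check:
braking lasts T_s = (21/20)/(6/5) = 0.8750 s
robot in T_r: 1.0500·0.2000 = 0.2100 m
braking distance = 1.0500²/(2·1.2000) = 0.4594 m
person approaches 1.0000·(0.2000+0.8750) = 1.0750 m
C+Z_d+Z_r = 0.1500+0.0300+0.0150 = 0.1950 m
sum ≈ 0.2100+0.4594+1.0750+0.1950 ≈ 1.9394 m = S ✓

v_R_max = 21/20 m/s = 1.0500 m/s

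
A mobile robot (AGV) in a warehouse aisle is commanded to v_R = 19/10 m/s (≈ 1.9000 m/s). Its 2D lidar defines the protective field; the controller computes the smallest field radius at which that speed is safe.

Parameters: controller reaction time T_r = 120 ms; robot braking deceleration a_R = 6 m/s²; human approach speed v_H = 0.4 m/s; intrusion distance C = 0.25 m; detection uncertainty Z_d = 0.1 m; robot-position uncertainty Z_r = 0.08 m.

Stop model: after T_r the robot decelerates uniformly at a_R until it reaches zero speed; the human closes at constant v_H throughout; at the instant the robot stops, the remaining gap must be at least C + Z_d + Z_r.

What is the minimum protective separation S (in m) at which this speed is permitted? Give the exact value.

braking lasts T_s = (19/10)/6 = 0.3167 s
robot covers v_R·T_r = 1.9000·0.1200 = 0.2280 m before braking
braking distance = 1.9000²/(2·6.0000) = 0.3008 m
human closes 0.4000·0.4367 = 0.1747 m
C+Z_d+Z_r = 0.2500+0.1000+0.0800 = 0.4300 m
S_min ≈ 0.2280+0.3008+0.1747+0.4300  ⇒  S_min = 2267/2000 m

S_min = 2267/2000 m = 1.1335 m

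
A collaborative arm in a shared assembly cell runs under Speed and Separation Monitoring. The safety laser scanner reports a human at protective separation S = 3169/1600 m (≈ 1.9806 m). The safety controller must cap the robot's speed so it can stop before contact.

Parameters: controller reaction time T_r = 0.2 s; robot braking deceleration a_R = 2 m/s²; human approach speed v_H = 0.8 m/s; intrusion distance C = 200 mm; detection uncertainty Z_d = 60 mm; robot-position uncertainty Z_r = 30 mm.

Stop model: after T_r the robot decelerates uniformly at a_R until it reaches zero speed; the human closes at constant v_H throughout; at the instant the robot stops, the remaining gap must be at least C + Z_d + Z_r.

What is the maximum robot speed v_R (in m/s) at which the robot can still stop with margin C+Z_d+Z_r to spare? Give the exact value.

quadratic (1/4)·v² + (3/5)·v + (-2449/1600) = 0
  disc = (3/5)² − 4·(1/4)·(-2449/1600) = 121/64 ; √disc = 11/8
  v_R = (−(3/5) + 11/8) / (2·(1/4)) = 31/20 m/s
check:
T_s = v_R/a_R = (31/20)/2 = 0.7750 s
robot covers v_R·T_r = 1.5500·0.2000 = 0.3100 m before braking
robot covers 1.5500·0.7750 − ½·2.0000·0.7750² = 0.6006 m while stopping
human over T_r+T_s: 0.8000·(0.2000+0.7750) = 0.7800 m
C+Z_d+Z_r = 0.2000+0.0600+0.0300 = 0.2900 m
sum ≈ 0.3100+0.6006+0.7800+0.2900 ≈ 1.9806 m = S ✓

v_R_max = 31/20 m/s = 1.5500 m/s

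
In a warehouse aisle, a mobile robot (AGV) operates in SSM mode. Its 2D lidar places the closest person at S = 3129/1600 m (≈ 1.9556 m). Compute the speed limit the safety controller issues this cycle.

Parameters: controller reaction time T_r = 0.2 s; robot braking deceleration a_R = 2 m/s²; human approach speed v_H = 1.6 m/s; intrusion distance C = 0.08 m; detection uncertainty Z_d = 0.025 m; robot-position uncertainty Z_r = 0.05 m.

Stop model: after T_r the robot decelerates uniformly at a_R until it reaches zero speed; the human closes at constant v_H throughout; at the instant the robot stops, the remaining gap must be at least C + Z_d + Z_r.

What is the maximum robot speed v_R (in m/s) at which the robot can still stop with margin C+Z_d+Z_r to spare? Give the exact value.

collect terms ⇒ (1/4)·v_R² + (1)·v_R + (-2369/1600) = 0
  disc = (1)² − 4·(1/4)·(-2369/1600) = 3969/1600 ; √disc = 63/40
  v_R = (−(1) + 63/40) / (2·(1/4)) = 23/20 m/s
check:
T_s = v_R/a_R = (23/20)/2 = 0.5750 s
reaction-phase robot travel = 1.1500·0.2000 = 0.2300 m
robot under decel: 1.1500²/(2·2.0000) = 0.3306 m
person approaches 1.6000·(0.2000+0.5750) = 1.2400 m
C+Z_d+Z_r = 0.0800+0.0250+0.0500 = 0.1550 m
sum ≈ 0.2300+0.3306+1.2400+0.1550 ≈ 1.9556 m = S ✓

v_R_max = 23/20 m/s = 1.1500 m/s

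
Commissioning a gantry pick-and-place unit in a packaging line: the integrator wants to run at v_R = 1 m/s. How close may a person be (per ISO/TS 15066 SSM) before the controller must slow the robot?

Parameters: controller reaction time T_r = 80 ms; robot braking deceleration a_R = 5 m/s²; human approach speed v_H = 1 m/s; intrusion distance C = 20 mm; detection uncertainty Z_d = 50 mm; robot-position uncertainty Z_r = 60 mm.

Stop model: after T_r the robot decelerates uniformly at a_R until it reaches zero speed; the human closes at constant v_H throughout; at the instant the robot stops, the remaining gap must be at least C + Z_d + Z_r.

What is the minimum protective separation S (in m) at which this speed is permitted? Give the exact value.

S_min = 59/100 m = 0.5900 m

T_s = v_R/a_R = 1/5 = 0.2000 s
robot covers v_R·T_r = 1.0000·0.0800 = 0.0800 m before braking
robot covers 1.0000·0.2000 − ½·5.0000·0.2000² = 0.1000 m while stopping
human closes 1.0000·0.2800 = 0.2800 m
residual clearance needed = 0.0200+0.0500+0.0600 = 0.1300 m
S_min ≈ 0.0800+0.1000+0.2800+0.1300  ⇒  S_min = 59/100 m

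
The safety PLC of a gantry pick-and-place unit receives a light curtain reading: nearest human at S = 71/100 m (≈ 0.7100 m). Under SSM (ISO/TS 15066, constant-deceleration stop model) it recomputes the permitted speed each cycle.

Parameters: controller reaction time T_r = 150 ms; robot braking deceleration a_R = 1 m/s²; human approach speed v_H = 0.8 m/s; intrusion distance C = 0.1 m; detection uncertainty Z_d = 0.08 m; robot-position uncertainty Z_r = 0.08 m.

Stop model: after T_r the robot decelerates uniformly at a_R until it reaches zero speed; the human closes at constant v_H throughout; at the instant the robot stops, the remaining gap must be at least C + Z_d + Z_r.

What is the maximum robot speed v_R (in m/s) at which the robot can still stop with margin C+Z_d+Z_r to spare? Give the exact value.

v_R_max = 3/10 m/s = 0.3000 m/s

at the boundary: (1/2)·v² + (19/20)·v + (-33/100) = 0
  disc = (19/20)² − 4·(1/2)·(-33/100) = 25/16 ; √disc = 5/4
  v_R = (−(19/20) + 5/4) / (2·(1/2)) = 3/10 m/s
check:
stop time T_s = (3/10)/1 = 0.3000 s
robot in T_r: 0.3000·0.1500 = 0.0450 m
robot covers 0.3000·0.3000 − ½·1.0000·0.3000² = 0.0450 m while stopping
human over T_r+T_s: 0.8000·(0.1500+0.3000) = 0.3600 m
margins: 0.1000+0.0800+0.0800 = 0.2600 m
sum ≈ 0.0450+0.0450+0.3600+0.2600 ≈ 0.7100 m = S ✓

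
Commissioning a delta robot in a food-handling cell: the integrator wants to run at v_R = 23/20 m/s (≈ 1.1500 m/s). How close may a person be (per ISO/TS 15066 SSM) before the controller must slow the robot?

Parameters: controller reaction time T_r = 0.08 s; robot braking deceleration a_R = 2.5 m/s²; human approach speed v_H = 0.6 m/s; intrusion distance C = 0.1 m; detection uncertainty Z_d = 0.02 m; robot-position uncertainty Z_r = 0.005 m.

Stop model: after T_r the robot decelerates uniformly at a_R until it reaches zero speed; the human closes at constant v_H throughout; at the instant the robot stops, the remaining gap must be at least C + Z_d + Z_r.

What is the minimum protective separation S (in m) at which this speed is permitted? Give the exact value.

T_s = v_R/a_R = (23/20)/(5/2) = 0.4600 s
reaction-phase robot travel = 1.1500·0.0800 = 0.0920 m
braking distance = 1.1500²/(2·2.5000) = 0.2645 m
human over T_r+T_s: 0.6000·(0.0800+0.4600) = 0.3240 m
C+Z_d+Z_r = 0.1000+0.0200+0.0050 = 0.1250 m
S_min ≈ 0.0920+0.2645+0.3240+0.1250  ⇒  S_min = 1611/2000 m

S_min = 1611/2000 m = 0.8055 m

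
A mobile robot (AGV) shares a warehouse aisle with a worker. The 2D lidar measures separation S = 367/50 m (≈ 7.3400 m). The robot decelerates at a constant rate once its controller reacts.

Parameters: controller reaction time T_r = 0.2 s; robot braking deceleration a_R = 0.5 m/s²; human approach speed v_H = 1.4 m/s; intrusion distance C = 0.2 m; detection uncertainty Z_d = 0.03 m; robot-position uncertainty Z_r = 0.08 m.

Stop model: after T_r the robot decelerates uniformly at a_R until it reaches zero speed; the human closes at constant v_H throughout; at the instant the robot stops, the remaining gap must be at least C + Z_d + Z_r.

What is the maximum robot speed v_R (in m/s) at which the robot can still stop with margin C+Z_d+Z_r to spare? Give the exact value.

at the boundary: (1)·v² + (3)·v + (-27/4) = 0
  disc = (3)² − 4·(1)·(-27/4) = 36 ; √disc = 6
  v_R = (−(3) + 6) / (2·(1)) = 3/2 m/s
check:
braking lasts T_s = (3/2)/(1/2) = 3.0000 s
reaction-phase robot travel = 1.5000·0.2000 = 0.3000 m
robot covers 1.5000·3.0000 − ½·0.5000·3.0000² = 2.2500 m while stopping
human over T_r+T_s: 1.4000·(0.2000+3.0000) = 4.4800 m
residual clearance needed = 0.2000+0.0300+0.0800 = 0.3100 m
sum ≈ 0.3000+2.2500+4.4800+0.3100 ≈ 7.3400 m = S ✓

v_R_max = 3/2 m/s = 1.5000 m/s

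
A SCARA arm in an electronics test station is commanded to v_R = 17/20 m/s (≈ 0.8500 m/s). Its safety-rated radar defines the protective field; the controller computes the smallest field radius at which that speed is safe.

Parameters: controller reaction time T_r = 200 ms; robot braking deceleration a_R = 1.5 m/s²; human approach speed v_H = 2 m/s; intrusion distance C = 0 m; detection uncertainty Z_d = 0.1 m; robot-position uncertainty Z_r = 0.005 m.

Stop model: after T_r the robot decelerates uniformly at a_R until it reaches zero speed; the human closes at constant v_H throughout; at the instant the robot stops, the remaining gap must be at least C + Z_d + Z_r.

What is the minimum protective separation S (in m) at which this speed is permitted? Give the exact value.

S_min = 2459/1200 m = 2.0492 m

T_s = v_R/a_R = (17/20)/(3/2) = 0.5667 s
robot covers v_R·T_r = 0.8500·0.2000 = 0.1700 m before braking
braking distance = 0.8500²/(2·1.5000) = 0.2408 m
human closes 2.0000·0.7667 = 1.5333 m
margins: 0.0000+0.1000+0.0050 = 0.1050 m
S_min ≈ 0.1700+0.2408+1.5333+0.1050  ⇒  S_min = 2459/1200 m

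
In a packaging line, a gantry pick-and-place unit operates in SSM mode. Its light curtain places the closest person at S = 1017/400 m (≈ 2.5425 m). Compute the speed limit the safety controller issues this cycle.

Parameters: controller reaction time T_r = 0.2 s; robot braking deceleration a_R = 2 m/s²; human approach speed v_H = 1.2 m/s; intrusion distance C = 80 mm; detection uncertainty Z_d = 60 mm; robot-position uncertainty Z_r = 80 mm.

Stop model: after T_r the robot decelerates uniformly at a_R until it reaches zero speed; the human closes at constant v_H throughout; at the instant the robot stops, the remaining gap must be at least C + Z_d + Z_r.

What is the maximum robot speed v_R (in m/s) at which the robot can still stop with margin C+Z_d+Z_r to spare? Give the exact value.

collect terms ⇒ (1/4)·v_R² + (4/5)·v_R + (-833/400) = 0
  disc = (4/5)² − 4·(1/4)·(-833/400) = 1089/400 ; √disc = 33/20
  v_R = (−(4/5) + 33/20) / (2·(1/4)) = 17/10 m/s
check:
stop time T_s = (17/10)/2 = 0.8500 s
robot covers v_R·T_r = 1.7000·0.2000 = 0.3400 m before braking
robot under decel: 1.7000²/(2·2.0000) = 0.7225 m
human over T_r+T_s: 1.2000·(0.2000+0.8500) = 1.2600 m
residual clearance needed = 0.0800+0.0600+0.0800 = 0.2200 m
sum ≈ 0.3400+0.7225+1.2600+0.2200 ≈ 2.5425 m = S ✓

v_R_max = 17/10 m/s = 1.7000 m/s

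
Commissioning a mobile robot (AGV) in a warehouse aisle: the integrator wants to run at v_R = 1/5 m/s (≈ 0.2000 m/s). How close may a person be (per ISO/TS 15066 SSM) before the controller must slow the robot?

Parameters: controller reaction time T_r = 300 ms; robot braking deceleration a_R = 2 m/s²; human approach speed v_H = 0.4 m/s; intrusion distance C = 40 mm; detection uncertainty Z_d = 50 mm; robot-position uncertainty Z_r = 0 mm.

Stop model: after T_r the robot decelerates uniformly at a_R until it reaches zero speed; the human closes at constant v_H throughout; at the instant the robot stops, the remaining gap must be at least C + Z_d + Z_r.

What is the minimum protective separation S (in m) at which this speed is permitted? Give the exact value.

braking lasts T_s = (1/5)/2 = 0.1000 s
robot covers v_R·T_r = 0.2000·0.3000 = 0.0600 m before braking
braking distance = 0.2000²/(2·2.0000) = 0.0100 m
human closes 0.4000·0.4000 = 0.1600 m
margins: 0.0400+0.0500+0.0000 = 0.0900 m
S_min ≈ 0.0600+0.0100+0.1600+0.0900  ⇒  S_min = 8/25 m

S_min = 8/25 m = 0.3200 m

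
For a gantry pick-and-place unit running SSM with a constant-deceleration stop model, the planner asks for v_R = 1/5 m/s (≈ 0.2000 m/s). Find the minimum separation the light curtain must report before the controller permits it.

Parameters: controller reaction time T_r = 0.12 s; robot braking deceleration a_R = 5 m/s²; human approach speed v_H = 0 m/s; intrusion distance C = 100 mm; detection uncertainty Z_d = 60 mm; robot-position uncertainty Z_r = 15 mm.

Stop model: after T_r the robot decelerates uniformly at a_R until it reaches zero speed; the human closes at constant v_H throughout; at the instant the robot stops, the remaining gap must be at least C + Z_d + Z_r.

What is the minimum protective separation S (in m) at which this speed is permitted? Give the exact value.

S_min = 203/1000 m = 0.2030 m

braking lasts T_s = (1/5)/5 = 0.0400 s
robot in T_r: 0.2000·0.1200 = 0.0240 m
robot covers 0.2000·0.0400 − ½·5.0000·0.0400² = 0.0040 m while stopping
human closes 0.0000·0.1600 = 0.0000 m
C+Z_d+Z_r = 0.1000+0.0600+0.0150 = 0.1750 m
S_min ≈ 0.0240+0.0040+0.0000+0.1750  ⇒  S_min = 203/1000 m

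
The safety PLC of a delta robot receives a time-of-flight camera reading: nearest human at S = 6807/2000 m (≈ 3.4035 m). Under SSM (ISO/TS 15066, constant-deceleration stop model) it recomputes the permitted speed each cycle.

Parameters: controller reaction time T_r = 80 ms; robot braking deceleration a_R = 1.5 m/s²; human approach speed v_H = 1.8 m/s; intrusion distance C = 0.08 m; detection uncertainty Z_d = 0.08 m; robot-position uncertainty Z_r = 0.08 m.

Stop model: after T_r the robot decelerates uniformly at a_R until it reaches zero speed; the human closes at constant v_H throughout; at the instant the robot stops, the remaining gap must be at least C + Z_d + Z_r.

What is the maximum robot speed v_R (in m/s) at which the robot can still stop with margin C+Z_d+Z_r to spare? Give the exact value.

v_R_max = 33/20 m/s = 1.6500 m/s

collect terms ⇒ (1/3)·v_R² + (32/25)·v_R + (-6039/2000) = 0
  disc = (32/25)² − 4·(1/3)·(-6039/2000) = 14161/2500 ; √disc = 119/50
  v_R = (−(32/25) + 119/50) / (2·(1/3)) = 33/20 m/s
check:
T_s = v_R/a_R = (33/20)/(3/2) = 1.1000 s
robot covers v_R·T_r = 1.6500·0.0800 = 0.1320 m before braking
robot covers 1.6500·1.1000 − ½·1.5000·1.1000² = 0.9075 m while stopping
human over T_r+T_s: 1.8000·(0.0800+1.1000) = 2.1240 m
C+Z_d+Z_r = 0.0800+0.0800+0.0800 = 0.2400 m
sum ≈ 0.1320+0.9075+2.1240+0.2400 ≈ 3.4035 m = S ✓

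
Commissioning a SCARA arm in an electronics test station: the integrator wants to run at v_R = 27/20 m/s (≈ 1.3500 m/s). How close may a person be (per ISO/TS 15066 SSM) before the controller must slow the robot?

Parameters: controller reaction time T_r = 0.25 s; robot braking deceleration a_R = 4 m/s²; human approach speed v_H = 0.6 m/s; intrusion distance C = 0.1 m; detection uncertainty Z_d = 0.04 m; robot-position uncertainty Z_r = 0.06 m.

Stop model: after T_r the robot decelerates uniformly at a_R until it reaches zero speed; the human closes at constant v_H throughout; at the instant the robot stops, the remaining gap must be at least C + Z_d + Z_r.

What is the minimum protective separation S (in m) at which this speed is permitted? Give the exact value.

S_min = 3577/3200 m = 1.1178 m

T_s = v_R/a_R = (27/20)/4 = 0.3375 s
reaction-phase robot travel = 1.3500·0.2500 = 0.3375 m
robot covers 1.3500·0.3375 − ½·4.0000·0.3375² = 0.2278 m while stopping
person approaches 0.6000·(0.2500+0.3375) = 0.3525 m
margins: 0.1000+0.0400+0.0600 = 0.2000 m
S_min ≈ 0.3375+0.2278+0.3525+0.2000  ⇒  S_min = 3577/3200 m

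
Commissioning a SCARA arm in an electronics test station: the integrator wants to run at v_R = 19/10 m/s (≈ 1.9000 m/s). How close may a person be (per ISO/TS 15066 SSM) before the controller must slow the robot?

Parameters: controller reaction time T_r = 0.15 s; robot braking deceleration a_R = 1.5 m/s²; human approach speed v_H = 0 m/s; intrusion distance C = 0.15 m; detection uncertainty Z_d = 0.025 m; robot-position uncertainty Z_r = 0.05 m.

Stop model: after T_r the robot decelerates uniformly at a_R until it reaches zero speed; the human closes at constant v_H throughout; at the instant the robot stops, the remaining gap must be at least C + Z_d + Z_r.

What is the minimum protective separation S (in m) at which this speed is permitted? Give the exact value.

stop time T_s = (19/10)/(3/2) = 1.2667 s
robot in T_r: 1.9000·0.1500 = 0.2850 m
robot covers 1.9000·1.2667 − ½·1.5000·1.2667² = 1.2033 m while stopping
person approaches 0.0000·(0.1500+1.2667) = 0.0000 m
margins: 0.1500+0.0250+0.0500 = 0.2250 m
S_min ≈ 0.2850+1.2033+0.0000+0.2250  ⇒  S_min = 257/150 m

S_min = 257/150 m = 1.7133 m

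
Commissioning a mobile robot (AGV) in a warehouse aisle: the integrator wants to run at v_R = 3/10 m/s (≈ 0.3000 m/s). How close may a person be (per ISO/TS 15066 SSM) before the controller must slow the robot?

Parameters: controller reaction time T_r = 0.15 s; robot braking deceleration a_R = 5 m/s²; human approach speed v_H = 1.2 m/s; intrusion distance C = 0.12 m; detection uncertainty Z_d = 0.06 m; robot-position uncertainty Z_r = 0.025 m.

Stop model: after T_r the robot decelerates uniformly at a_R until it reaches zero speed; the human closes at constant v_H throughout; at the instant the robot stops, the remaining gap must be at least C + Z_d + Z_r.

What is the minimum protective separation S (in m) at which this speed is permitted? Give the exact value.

S_min = 511/1000 m = 0.5110 m

T_s = v_R/a_R = (3/10)/5 = 0.0600 s
robot in T_r: 0.3000·0.1500 = 0.0450 m
robot covers 0.3000·0.0600 − ½·5.0000·0.0600² = 0.0090 m while stopping
human closes 1.2000·0.2100 = 0.2520 m
C+Z_d+Z_r = 0.1200+0.0600+0.0250 = 0.2050 m
S_min ≈ 0.0450+0.0090+0.2520+0.2050  ⇒  S_min = 511/1000 m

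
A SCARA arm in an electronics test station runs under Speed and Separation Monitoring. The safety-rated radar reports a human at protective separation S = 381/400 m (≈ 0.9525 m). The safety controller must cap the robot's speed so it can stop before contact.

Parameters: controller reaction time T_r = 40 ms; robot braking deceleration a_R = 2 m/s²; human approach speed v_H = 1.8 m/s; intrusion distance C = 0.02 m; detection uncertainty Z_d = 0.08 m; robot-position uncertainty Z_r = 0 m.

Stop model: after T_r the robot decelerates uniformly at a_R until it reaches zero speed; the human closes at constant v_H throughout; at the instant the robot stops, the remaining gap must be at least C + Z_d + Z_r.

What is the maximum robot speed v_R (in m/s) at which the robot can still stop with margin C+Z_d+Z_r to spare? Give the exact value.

v_R_max = 7/10 m/s = 0.7000 m/s

at the boundary: (1/4)·v² + (47/50)·v + (-1561/2000) = 0
  disc = (47/50)² − 4·(1/4)·(-1561/2000) = 16641/10000 ; √disc = 129/100
  v_R = (−(47/50) + 129/100) / (2·(1/4)) = 7/10 m/s
check:
T_s = v_R/a_R = (7/10)/2 = 0.3500 s
robot in T_r: 0.7000·0.0400 = 0.0280 m
braking distance = 0.7000²/(2·2.0000) = 0.1225 m
human closes 1.8000·0.3900 = 0.7020 m
margins: 0.0200+0.0800+0.0000 = 0.1000 m
sum ≈ 0.0280+0.1225+0.7020+0.1000 ≈ 0.9525 m = S ✓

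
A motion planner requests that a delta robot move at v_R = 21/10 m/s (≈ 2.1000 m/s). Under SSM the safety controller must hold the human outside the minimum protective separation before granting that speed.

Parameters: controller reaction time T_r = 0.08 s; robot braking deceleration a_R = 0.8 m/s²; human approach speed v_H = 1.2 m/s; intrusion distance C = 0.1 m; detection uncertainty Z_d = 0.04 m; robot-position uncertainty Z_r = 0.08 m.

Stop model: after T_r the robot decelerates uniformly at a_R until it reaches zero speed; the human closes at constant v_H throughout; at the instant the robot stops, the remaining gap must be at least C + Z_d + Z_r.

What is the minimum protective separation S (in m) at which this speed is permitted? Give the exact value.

stop time T_s = (21/10)/(4/5) = 2.6250 s
robot covers v_R·T_r = 2.1000·0.0800 = 0.1680 m before braking
braking distance = 2.1000²/(2·0.8000) = 2.7563 m
human over T_r+T_s: 1.2000·(0.0800+2.6250) = 3.2460 m
residual clearance needed = 0.1000+0.0400+0.0800 = 0.2200 m
S_min ≈ 0.1680+2.7563+3.2460+0.2200  ⇒  S_min = 25561/4000 m

S_min = 25561/4000 m = 6.3902 m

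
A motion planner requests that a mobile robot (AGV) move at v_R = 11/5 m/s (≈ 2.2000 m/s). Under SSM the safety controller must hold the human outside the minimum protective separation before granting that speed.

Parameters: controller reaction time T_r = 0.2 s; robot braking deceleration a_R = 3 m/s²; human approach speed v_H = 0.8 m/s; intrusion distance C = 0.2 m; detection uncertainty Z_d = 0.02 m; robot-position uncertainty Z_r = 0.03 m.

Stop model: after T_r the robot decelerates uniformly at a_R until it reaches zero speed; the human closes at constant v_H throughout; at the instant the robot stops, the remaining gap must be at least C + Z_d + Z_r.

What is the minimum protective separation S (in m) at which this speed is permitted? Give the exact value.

S_min = 673/300 m = 2.2433 m

stop time T_s = (11/5)/3 = 0.7333 s
robot in T_r: 2.2000·0.2000 = 0.4400 m
robot covers 2.2000·0.7333 − ½·3.0000·0.7333² = 0.8067 m while stopping
human closes 0.8000·0.9333 = 0.7467 m
C+Z_d+Z_r = 0.2000+0.0200+0.0300 = 0.2500 m
S_min ≈ 0.4400+0.8067+0.7467+0.2500  ⇒  S_min = 673/300 m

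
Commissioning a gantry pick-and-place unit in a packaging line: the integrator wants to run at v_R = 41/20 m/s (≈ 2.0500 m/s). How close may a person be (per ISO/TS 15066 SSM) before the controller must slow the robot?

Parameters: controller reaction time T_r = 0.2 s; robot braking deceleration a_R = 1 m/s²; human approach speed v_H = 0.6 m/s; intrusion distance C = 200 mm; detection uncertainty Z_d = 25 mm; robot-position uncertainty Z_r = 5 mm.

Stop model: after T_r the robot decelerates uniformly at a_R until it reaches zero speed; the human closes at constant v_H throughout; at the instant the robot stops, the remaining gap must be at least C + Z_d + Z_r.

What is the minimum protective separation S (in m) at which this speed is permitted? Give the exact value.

T_s = v_R/a_R = (41/20)/1 = 2.0500 s
robot covers v_R·T_r = 2.0500·0.2000 = 0.4100 m before braking
robot under decel: 2.0500²/(2·1.0000) = 2.1012 m
person approaches 0.6000·(0.2000+2.0500) = 1.3500 m
margins: 0.2000+0.0250+0.0050 = 0.2300 m
S_min ≈ 0.4100+2.1012+1.3500+0.2300  ⇒  S_min = 3273/800 m

S_min = 3273/800 m = 4.0912 m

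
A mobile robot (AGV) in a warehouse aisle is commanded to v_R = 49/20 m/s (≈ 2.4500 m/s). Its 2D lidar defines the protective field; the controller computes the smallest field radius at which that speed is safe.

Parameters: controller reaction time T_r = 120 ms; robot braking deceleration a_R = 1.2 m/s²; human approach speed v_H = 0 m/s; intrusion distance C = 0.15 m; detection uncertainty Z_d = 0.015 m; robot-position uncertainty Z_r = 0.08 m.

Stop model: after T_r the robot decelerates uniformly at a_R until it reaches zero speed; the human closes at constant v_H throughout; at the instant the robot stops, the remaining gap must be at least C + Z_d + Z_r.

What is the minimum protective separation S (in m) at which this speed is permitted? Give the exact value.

S_min = 72961/24000 m = 3.0400 m

braking lasts T_s = (49/20)/(6/5) = 2.0417 s
robot covers v_R·T_r = 2.4500·0.1200 = 0.2940 m before braking
robot under decel: 2.4500²/(2·1.2000) = 2.5010 m
person approaches 0.0000·(0.1200+2.0417) = 0.0000 m
C+Z_d+Z_r = 0.1500+0.0150+0.0800 = 0.2450 m
S_min ≈ 0.2940+2.5010+0.0000+0.2450  ⇒  S_min = 72961/24000 m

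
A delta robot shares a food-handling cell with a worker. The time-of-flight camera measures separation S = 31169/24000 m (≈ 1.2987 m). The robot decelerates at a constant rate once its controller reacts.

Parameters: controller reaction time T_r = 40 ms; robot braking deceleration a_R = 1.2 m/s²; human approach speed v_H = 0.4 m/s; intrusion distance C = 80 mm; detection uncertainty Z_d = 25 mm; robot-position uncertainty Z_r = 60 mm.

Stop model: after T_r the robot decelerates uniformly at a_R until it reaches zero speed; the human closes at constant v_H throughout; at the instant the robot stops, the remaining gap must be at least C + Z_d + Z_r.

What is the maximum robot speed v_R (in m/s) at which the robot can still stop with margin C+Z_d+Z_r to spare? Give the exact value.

v_R_max = 5/4 m/s = 1.2500 m/s

quadratic (5/12)·v² + (28/75)·v + (-1073/960) = 0
  disc = (28/75)² − 4·(5/12)·(-1073/960) = 80089/40000 ; √disc = 283/200
  v_R = (−(28/75) + 283/200) / (2·(5/12)) = 5/4 m/s
check:
braking lasts T_s = (5/4)/(6/5) = 1.0417 s
robot covers v_R·T_r = 1.2500·0.0400 = 0.0500 m before braking
robot under decel: 1.2500²/(2·1.2000) = 0.6510 m
person approaches 0.4000·(0.0400+1.0417) = 0.4327 m
C+Z_d+Z_r = 0.0800+0.0250+0.0600 = 0.1650 m
sum ≈ 0.0500+0.6510+0.4327+0.1650 ≈ 1.2987 m = S ✓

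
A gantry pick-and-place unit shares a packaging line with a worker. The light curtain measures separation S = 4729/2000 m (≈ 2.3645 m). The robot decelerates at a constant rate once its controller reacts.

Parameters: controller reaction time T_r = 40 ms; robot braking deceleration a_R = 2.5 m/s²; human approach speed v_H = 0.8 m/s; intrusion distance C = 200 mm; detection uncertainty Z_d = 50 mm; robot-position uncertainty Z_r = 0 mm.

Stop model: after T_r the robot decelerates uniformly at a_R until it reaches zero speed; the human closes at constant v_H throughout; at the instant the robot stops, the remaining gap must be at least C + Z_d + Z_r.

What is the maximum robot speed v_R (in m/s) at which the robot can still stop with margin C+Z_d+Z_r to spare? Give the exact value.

v_R_max = 49/20 m/s = 2.4500 m/s

quadratic (1/5)·v² + (9/25)·v + (-833/400) = 0
  disc = (9/25)² − 4·(1/5)·(-833/400) = 4489/2500 ; √disc = 67/50
  v_R = (−(9/25) + 67/50) / (2·(1/5)) = 49/20 m/s
check:
braking lasts T_s = (49/20)/(5/2) = 0.9800 s
robot in T_r: 2.4500·0.0400 = 0.0980 m
robot under decel: 2.4500²/(2·2.5000) = 1.2005 m
human closes 0.8000·1.0200 = 0.8160 m
residual clearance needed = 0.2000+0.0500+0.0000 = 0.2500 m
sum ≈ 0.0980+1.2005+0.8160+0.2500 ≈ 2.3645 m = S ✓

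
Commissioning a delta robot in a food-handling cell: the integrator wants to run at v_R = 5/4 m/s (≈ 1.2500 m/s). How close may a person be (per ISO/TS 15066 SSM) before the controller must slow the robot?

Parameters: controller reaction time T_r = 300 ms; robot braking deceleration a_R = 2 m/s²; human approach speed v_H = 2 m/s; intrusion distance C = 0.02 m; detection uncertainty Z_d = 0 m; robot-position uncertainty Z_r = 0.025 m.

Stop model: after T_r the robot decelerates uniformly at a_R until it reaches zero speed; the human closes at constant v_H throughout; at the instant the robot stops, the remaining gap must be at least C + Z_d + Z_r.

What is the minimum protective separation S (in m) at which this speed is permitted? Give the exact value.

S_min = 4257/1600 m = 2.6606 m

braking lasts T_s = (5/4)/2 = 0.6250 s
reaction-phase robot travel = 1.2500·0.3000 = 0.3750 m
braking distance = 1.2500²/(2·2.0000) = 0.3906 m
human over T_r+T_s: 2.0000·(0.3000+0.6250) = 1.8500 m
residual clearance needed = 0.0200+0.0000+0.0250 = 0.0450 m
S_min ≈ 0.3750+0.3906+1.8500+0.0450  ⇒  S_min = 4257/1600 m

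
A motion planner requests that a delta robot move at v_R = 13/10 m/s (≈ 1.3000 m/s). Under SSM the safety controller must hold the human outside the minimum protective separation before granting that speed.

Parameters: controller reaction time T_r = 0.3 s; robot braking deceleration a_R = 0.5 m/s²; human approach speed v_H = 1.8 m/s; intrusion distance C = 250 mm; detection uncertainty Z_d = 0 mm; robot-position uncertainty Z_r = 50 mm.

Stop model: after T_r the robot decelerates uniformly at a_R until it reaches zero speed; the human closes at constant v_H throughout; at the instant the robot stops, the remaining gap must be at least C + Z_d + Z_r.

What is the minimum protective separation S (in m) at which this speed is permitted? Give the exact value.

S_min = 38/5 m = 7.6000 m

T_s = v_R/a_R = (13/10)/(1/2) = 2.6000 s
robot in T_r: 1.3000·0.3000 = 0.3900 m
robot under decel: 1.3000²/(2·0.5000) = 1.6900 m
human closes 1.8000·2.9000 = 5.2200 m
residual clearance needed = 0.2500+0.0000+0.0500 = 0.3000 m
S_min ≈ 0.3900+1.6900+5.2200+0.3000  ⇒  S_min = 38/5 m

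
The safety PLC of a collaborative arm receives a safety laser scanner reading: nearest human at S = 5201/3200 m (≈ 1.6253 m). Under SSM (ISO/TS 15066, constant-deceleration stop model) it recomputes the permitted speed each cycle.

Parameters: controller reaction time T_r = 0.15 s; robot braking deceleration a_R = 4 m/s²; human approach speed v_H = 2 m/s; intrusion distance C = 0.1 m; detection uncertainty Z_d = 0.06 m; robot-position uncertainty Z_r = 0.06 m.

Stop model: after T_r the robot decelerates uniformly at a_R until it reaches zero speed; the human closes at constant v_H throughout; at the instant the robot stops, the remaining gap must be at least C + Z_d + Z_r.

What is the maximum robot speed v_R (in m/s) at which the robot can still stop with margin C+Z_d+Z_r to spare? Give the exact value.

at the boundary: (1/8)·v² + (13/20)·v + (-3537/3200) = 0
  disc = (13/20)² − 4·(1/8)·(-3537/3200) = 6241/6400 ; √disc = 79/80
  v_R = (−(13/20) + 79/80) / (2·(1/8)) = 27/20 m/s
check:
braking lasts T_s = (27/20)/4 = 0.3375 s
robot covers v_R·T_r = 1.3500·0.1500 = 0.2025 m before braking
robot covers 1.3500·0.3375 − ½·4.0000·0.3375² = 0.2278 m while stopping
human over T_r+T_s: 2.0000·(0.1500+0.3375) = 0.9750 m
residual clearance needed = 0.1000+0.0600+0.0600 = 0.2200 m
sum ≈ 0.2025+0.2278+0.9750+0.2200 ≈ 1.6253 m = S ✓

v_R_max = 27/20 m/s = 1.3500 m/s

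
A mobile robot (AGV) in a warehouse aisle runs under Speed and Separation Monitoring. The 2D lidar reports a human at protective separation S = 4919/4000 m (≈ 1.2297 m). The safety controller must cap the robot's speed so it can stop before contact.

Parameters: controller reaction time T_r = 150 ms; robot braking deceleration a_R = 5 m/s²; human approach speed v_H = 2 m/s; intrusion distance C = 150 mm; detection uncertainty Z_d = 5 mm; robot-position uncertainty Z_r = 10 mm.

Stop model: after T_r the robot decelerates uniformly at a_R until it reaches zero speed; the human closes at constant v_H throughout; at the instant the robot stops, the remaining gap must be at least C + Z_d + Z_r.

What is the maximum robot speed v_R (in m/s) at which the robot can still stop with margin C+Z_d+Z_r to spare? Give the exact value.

quadratic (1/10)·v² + (11/20)·v + (-3059/4000) = 0
  disc = (11/20)² − 4·(1/10)·(-3059/4000) = 1521/2500 ; √disc = 39/50
  v_R = (−(11/20) + 39/50) / (2·(1/10)) = 23/20 m/s
check:
stop time T_s = (23/20)/5 = 0.2300 s
reaction-phase robot travel = 1.1500·0.1500 = 0.1725 m
braking distance = 1.1500²/(2·5.0000) = 0.1323 m
human over T_r+T_s: 2.0000·(0.1500+0.2300) = 0.7600 m
margins: 0.1500+0.0050+0.0100 = 0.1650 m
sum ≈ 0.1725+0.1323+0.7600+0.1650 ≈ 1.2297 m = S ✓

v_R_max = 23/20 m/s = 1.1500 m/s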